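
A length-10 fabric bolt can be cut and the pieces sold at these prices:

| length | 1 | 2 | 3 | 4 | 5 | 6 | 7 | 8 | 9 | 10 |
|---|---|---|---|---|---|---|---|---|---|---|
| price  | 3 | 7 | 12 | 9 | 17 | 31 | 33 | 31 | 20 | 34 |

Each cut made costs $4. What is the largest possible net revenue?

Let net[k] be the best obtainable value from length k. For each k, try every first piece i and keep the best of price[i] + net[k−i] minus the 4 cut fee when i<k.
net[1] = 3
net[2] = max(3+3-4, 7+0) = 7
net[3] = max(3+7-4, 7+3-4, 12+0) = 12
net[4] = max(3+12-4, 7+7-4, 12+3-4, 9+0) = 11
net[5] = max(3+11-4, 7+12-4, 12+7-4, 9+3-4, 17+0) = 17
net[6] = max(3+17-4, 7+11-4, 12+12-4, 9+7-4, 17+3-4, 31+0) = 31
net[7] = max(3+31-4, 7+17-4, 12+11-4, …, 31+3-4, 33+0) = 33
net[8] = max(3+33-4, 7+31-4, 12+17-4, …, 33+3-4, 31+0) = 34
net[9] = max(3+34-4, 7+33-4, 12+31-4, …, 31+3-4, 20+0) = 39
net[10] = max(3+39-4, 7+34-4, 12+33-4, …, 20+3-4, 34+0) = 41
One optimal plan: pieces 7 + 3 (1 cut) → $45 − $4 = $41.

41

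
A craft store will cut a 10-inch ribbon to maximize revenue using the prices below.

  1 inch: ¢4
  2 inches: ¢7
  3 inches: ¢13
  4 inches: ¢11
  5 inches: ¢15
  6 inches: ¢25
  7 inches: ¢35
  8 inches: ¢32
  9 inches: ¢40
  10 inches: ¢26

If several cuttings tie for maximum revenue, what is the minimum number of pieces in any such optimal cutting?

2

Consider every possible first cut. r[k] is the best of p[i]+r[k−i] over all sellable i≤k.
r[1] = 4
r[2] = max(4+4, 7+0) = 8
r[3] = max(4+8, 7+4, 13+0) = 13
r[4] = max(4+13, 7+8, 13+4, 11+0) = 17
r[5] = max(4+17, 7+13, 13+8, 11+4, 15+0) = 21
r[6] = max(4+21, 7+17, 13+13, 11+8, 15+4, 25+0) = 26
r[7] = max(4+26, 7+21, 13+17, …, 25+4, 35+0) = 35
r[8] = max(4+35, 7+26, 13+21, …, 35+4, 32+0) = 39
r[9] = max(4+39, 7+35, 13+26, …, 32+4, 40+0) = 43
r[10] = max(4+43, 7+39, 13+35, …, 40+4, 26+0) = 48
Maximum revenue is ¢48.
Now minimize piece count subject to staying optimal: for each k, pieces[k] = 1 + min over i with p[i]+r[k−i]=r[k] of pieces[k−i].
pieces[7] = 1
pieces[8] = 2
pieces[9] = 3
pieces[10] = 2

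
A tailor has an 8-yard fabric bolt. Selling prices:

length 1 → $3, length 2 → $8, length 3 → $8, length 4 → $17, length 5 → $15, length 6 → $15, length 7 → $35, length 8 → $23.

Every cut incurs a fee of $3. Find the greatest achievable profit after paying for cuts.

Consider every possible first cut. v[k] is the best of p[i]+v[k−i] over all sellable i≤k, charging 3 whenever i<k.
v[1] = 3
v[2] = 8
v[3] = 8  (first piece 1, then v[2]=8)
v[4] = 17
v[5] = 17  (first piece 1, then v[4]=17)
v[6] = 22  (first piece 2, then v[4]=17)
v[7] = 35
v[8] = 35  (first piece 1, then v[7]=35)
One optimal plan: pieces 7 + 1 (1 cut) → $38 − $3 = $35.

35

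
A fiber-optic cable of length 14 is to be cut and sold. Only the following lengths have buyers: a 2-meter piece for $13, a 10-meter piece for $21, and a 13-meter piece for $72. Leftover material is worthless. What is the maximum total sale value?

Build best[k] bottom-up: best[k] = max over allowed piece i of (p[i] + best[k−i]).
best[1] = 0
best[2] = 13
best[3] = 13
best[4] = 26  (first piece 2, then best[2]=13)
best[5] = 26
best[6] = 39  (first piece 2, then best[4]=26)
best[7] = 39
best[8] = 52  (first piece 2, then best[6]=39)
best[9] = 52
best[10] = 65  (first piece 2, then best[8]=52)
best[11] = 65
best[12] = 78  (first piece 2, then best[10]=65)
best[13] = 78
best[14] = 91  (first piece 2, then best[12]=78)
One optimal cutting: 2 + 2 + 2 + 2 + 2 + 2 + 2 → $91.

91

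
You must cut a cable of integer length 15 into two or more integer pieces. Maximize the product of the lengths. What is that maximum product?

Let g[k] be the best product for length k (with at least one cut). For each first piece i, the rest contributes max(k−i, g[k−i]).
Small cases: g[2]=1, g[3]=2, g[4]=4, g[5]=6, g[6]=9, g[7]=12, g[8]=18, g[9]=27, g[10]=36.
g[11] = max(1·36, 2·27, 3·18, …, 9·2, 10·1) = 54
g[12] = max(1·54, 2·36, 3·27, …, 10·2, 11·1) = 81
g[13] = max(1·81, 2·54, 3·36, …, 11·2, 12·1) = 108
g[14] = max(1·108, 2·81, 3·54, …, 12·2, 13·1) = 162
g[15] = max(1·162, 2·108, 3·81, …, 13·2, 14·1) = 243
One optimal split: 3 + 3 + 3 + 3 + 3; product 3·3·3·3·3 = 243.

243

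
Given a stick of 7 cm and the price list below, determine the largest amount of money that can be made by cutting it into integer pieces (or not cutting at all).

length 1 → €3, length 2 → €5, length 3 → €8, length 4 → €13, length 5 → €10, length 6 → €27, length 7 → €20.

Build R[k] bottom-up: R[k] = max over allowed piece i of (p[i] + R[k−i]).
R[1] = 3
R[2] = 6  (first piece 1, then R[1]=3)
R[3] = 9  (first piece 1, then R[2]=6)
R[4] = 13
R[5] = 16  (first piece 1, then R[4]=13)
R[6] = 27
R[7] = 30  (first piece 1, then R[6]=27)
One optimal cutting: 6 + 1 → €27 + €3 = €30.

30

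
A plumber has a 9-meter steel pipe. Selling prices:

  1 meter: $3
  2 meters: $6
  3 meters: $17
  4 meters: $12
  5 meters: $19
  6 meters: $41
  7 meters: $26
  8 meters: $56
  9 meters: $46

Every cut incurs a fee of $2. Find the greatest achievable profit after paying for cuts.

Consider every possible first cut. r[k] is the best of p[i]+r[k−i] over all sellable i≤k, charging 2 whenever i<k.
r[1] = 3
r[2] = max(3+3-2, 6+0) = 6
r[3] = max(3+6-2, 6+3-2, 17+0) = 17
r[4] = max(3+17-2, 6+6-2, 17+3-2, 12+0) = 18
r[5] = max(3+18-2, 6+17-2, 17+6-2, 12+3-2, 19+0) = 21
r[6] = max(3+21-2, 6+18-2, 17+17-2, 12+6-2, 19+3-2, 41+0) = 41
r[7] = max(3+41-2, 6+21-2, 17+18-2, …, 41+3-2, 26+0) = 42
r[8] = max(3+42-2, 6+41-2, 17+21-2, …, 26+3-2, 56+0) = 56
r[9] = max(3+56-2, 6+42-2, 17+41-2, …, 56+3-2, 46+0) = 57
One optimal plan: pieces 8 + 1 (1 cut) → $59 − $2 = $57.

57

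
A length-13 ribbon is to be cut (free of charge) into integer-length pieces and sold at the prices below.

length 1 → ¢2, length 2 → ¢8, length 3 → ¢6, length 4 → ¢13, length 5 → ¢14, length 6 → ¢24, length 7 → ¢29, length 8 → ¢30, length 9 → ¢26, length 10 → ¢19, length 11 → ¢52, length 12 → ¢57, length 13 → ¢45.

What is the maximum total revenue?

Consider every possible first cut. best[k] is the best of p[i]+best[k−i] over all sellable i≤k.
best[1] = 2
best[2] = 8
best[3] = 10  (first piece 1, then best[2]=8)
best[4] = 16  (first piece 2, then best[2]=8)
best[5] = 18  (first piece 1, then best[4]=16)
best[6] = 24  (first piece 2, then best[4]=16)
best[7] = 29
best[8] = 32  (first piece 2, then best[6]=24)
best[9] = 37  (first piece 2, then best[7]=29)
best[10] = 40  (first piece 2, then best[8]=32)
best[11] = 52
best[12] = 57
best[13] = 60  (first piece 2, then best[11]=52)
One optimal cutting: 11 + 2 → ¢52 + ¢8 = ¢60.

60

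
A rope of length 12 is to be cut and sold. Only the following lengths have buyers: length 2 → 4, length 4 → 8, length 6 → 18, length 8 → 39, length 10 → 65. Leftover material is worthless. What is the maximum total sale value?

Let best[k] be the best obtainable value from length k. For each k, try every first piece i and keep the best of price[i] + best[k−i].
best[1] = 0
best[2] = 4
best[3] = 4
best[4] = 8  (first piece 2, then best[2]=4)
best[5] = 8
best[6] = 18
best[7] = 18
best[8] = 39
best[9] = 39
best[10] = 65
best[11] = 65
best[12] = 69  (first piece 2, then best[10]=65)
One optimal cutting: 10 + 2 → 69.

69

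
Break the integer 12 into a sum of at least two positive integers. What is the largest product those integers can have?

81

Define prod[k] = max over 1≤i<k of i · max(k−i, prod[k−i]); the inner max lets the remainder stay uncut if that's better.
Small cases: prod[2]=1, prod[3]=2, prod[4]=4.
prod[5] = 2*max(3,2) = 2*3 = 6
prod[6] = 3*max(3,2) = 3*3 = 9
prod[7] = 2*max(5,6) = 2*6 = 12
prod[8] = 2*max(6,9) = 2*9 = 18
prod[9] = 3*max(6,9) = 3*9 = 27
prod[10] = 2*max(8,18) = 2*18 = 36
prod[11] = 2*max(9,27) = 2*27 = 54
prod[12] = 3*max(9,27) = 3*27 = 81
One optimal split: 3 + 3 + 3 + 3; product 3*3*3*3 = 81.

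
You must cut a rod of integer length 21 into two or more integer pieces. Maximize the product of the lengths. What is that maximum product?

Let m[k] be the best product for length k (with at least one cut). For each first piece i, the rest contributes max(k−i, m[k−i]).
Small cases: m[2]=1, m[3]=2, m[4]=4, m[5]=6, m[6]=9, m[7]=12, m[8]=18, m[9]=27, m[10]=36, m[11]=54, m[12]=81, m[13]=108, m[14]=162, m[15]=243.
m[16] = 2*max(14,162) = 2*162 = 324
m[17] = 2*max(15,243) = 2*243 = 486
m[18] = 3*max(15,243) = 3*243 = 729
m[19] = 2*max(17,486) = 2*486 = 972
m[20] = 2*max(18,729) = 2*729 = 1458
m[21] = 3*max(18,729) = 3*729 = 2187
One optimal split: 3 + 3 + 3 + 3 + 3 + 3 + 3; product 3*3*3*3*3*3*3 = 2187.

2187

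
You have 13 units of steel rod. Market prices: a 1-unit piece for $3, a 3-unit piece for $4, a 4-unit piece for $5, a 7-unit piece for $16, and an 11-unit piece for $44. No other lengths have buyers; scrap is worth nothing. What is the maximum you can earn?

50

Let best[k] be the best obtainable value from length k. For each k, try every first piece i and keep the best of price[i] + best[k−i].
best[1] = 3
best[2] = 6  (first piece 1, then best[1]=3)
best[3] = max(3+6, 4+0) = 9
best[4] = max(3+9, 4+3, 5+0) = 12
best[5] = max(3+12, 4+6, 5+3) = 15
best[6] = max(3+15, 4+9, 5+6) = 18
best[7] = max(3+18, 4+12, 5+9, 16+0) = 21
best[8] = max(3+21, 4+15, 5+12, 16+3) = 24
best[9] = max(3+24, 4+18, 5+15, 16+6) = 27
best[10] = max(3+27, 4+21, 5+18, 16+9) = 30
best[11] = max(3+30, 4+24, 5+21, 16+12, 44+0) = 44
best[12] = max(3+44, 4+27, 5+24, 16+15, 44+3) = 47
best[13] = max(3+47, 4+30, 5+27, 16+18, 44+6) = 50
One optimal cutting: 11 + 1 + 1 → $50.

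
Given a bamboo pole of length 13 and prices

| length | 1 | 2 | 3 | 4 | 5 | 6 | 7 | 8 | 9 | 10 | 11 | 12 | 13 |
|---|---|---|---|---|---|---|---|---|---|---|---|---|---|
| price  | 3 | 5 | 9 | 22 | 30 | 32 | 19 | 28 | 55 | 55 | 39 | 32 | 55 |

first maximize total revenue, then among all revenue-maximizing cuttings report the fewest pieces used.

2

Consider every possible first cut. r[k] is the best of p[i]+r[k−i] over all sellable i≤k.
r[1] = 3
r[2] = max(3+3, 5+0) = 6
r[3] = max(3+6, 5+3, 9+0) = 9
r[4] = max(3+9, 5+6, 9+3, 22+0) = 22
r[5] = max(3+22, 5+9, 9+6, 22+3, 30+0) = 30
r[6] = max(3+30, 5+22, 9+9, 22+6, 30+3, 32+0) = 33
r[7] = max(3+33, 5+30, 9+22, …, 32+3, 19+0) = 36
r[8] = max(3+36, 5+33, 9+30, …, 19+3, 28+0) = 44
r[9] = max(3+44, 5+36, 9+33, …, 28+3, 55+0) = 55
r[10] = max(3+55, 5+44, 9+36, …, 55+3, 55+0) = 60
r[11] = max(3+60, 5+55, 9+44, …, 55+3, 39+0) = 63
r[12] = max(3+63, 5+60, 9+55, …, 39+3, 32+0) = 66
r[13] = max(3+66, 5+63, 9+60, …, 32+3, 55+0) = 77
Maximum revenue is $77.
Now minimize piece count subject to staying optimal: for each k, pieces[k] = 1 + min over i with p[i]+r[k−i]=r[k] of pieces[k−i].
pieces[10] = 2
pieces[11] = 3
pieces[12] = 3
pieces[13] = 2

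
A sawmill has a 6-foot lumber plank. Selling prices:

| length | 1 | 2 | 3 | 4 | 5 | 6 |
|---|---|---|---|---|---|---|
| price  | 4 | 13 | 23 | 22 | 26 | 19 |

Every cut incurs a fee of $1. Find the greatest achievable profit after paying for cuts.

45

Let r[k] be the best obtainable value from length k. For each k, try every first piece i and keep the best of price[i] + r[k−i] minus the 1 cut fee when i<k.
r[1] = 4
r[2] = max(4+4-1, 13+0) = 13
r[3] = max(4+13-1, 13+4-1, 23+0) = 23
r[4] = max(4+23-1, 13+13-1, 23+4-1, 22+0) = 26
r[5] = max(4+26-1, 13+23-1, 23+13-1, 22+4-1, 26+0) = 35
r[6] = max(4+35-1, 13+26-1, 23+23-1, 22+13-1, 26+4-1, 19+0) = 45
One optimal plan: pieces 3 + 3 (1 cut) → $46 − $1 = $45.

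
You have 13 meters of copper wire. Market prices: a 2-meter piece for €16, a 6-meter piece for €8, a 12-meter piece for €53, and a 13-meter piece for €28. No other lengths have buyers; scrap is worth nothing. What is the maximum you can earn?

Let r[k] be the best obtainable value from length k. For each k, try every first piece i and keep the best of price[i] + r[k−i].
r[1] = 0
r[2] = 16
r[3] = 16
r[4] = 32  (first piece 2, then r[2]=16)
r[5] = 32
r[6] = 48  (first piece 2, then r[4]=32)
r[7] = 48
r[8] = 64  (first piece 2, then r[6]=48)
r[9] = 64
r[10] = 80  (first piece 2, then r[8]=64)
r[11] = 80
r[12] = 96  (first piece 2, then r[10]=80)
r[13] = 96
One optimal cutting: pieces 2 + 2 + 2 + 2 + 2 + 2 with 1 meter of scrap → €96.

96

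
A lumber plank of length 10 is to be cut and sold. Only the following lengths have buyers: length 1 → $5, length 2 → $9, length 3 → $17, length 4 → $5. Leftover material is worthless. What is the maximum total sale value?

56

Consider every possible first cut. f[k] is the best of p[i]+f[k−i] over all sellable i≤k.
f[1] = 5
f[2] = 10  (first piece 1, then f[1]=5)
f[3] = 17
f[4] = 22  (first piece 1, then f[3]=17)
f[5] = 27  (first piece 1, then f[4]=22)
f[6] = 34  (first piece 3, then f[3]=17)
f[7] = 39  (first piece 1, then f[6]=34)
f[8] = 44  (first piece 1, then f[7]=39)
f[9] = 51  (first piece 3, then f[6]=34)
f[10] = 56  (first piece 1, then f[9]=51)
One optimal cutting: 3 + 3 + 3 + 1 → $56.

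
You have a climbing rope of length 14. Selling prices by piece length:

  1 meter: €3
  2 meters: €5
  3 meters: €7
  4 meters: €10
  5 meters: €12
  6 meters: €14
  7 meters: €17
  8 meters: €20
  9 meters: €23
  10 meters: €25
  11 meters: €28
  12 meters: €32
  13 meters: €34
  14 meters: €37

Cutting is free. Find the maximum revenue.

Consider every possible first cut. v[k] is the best of p[i]+v[k−i] over all sellable i≤k.
v[1] = 3
v[2] = max(3+3, 5+0) = 6
v[3] = max(3+6, 5+3, 7+0) = 9
v[4] = max(3+9, 5+6, 7+3, 10+0) = 12
v[5] = max(3+12, 5+9, 7+6, 10+3, 12+0) = 15
v[6] = max(3+15, 5+12, 7+9, 10+6, 12+3, 14+0) = 18
v[7] = max(3+18, 5+15, 7+12, …, 14+3, 17+0) = 21
v[8] = max(3+21, 5+18, 7+15, …, 17+3, 20+0) = 24
v[9] = max(3+24, 5+21, 7+18, …, 20+3, 23+0) = 27
v[10] = max(3+27, 5+24, 7+21, …, 23+3, 25+0) = 30
v[11] = max(3+30, 5+27, 7+24, …, 25+3, 28+0) = 33
v[12] = max(3+33, 5+30, 7+27, …, 28+3, 32+0) = 36
v[13] = max(3+36, 5+33, 7+30, …, 32+3, 34+0) = 39
v[14] = max(3+39, 5+36, 7+33, …, 34+3, 37+0) = 42
One optimal cutting: 1 + 1 + 1 + 1 + 1 + 1 + 1 + 1 + 1 + 1 + 1 + 1 + 1 + 1 → €3 + €3 + €3 + €3 + €3 + €3 + €3 + €3 + €3 + €3 + €3 + €3 + €3 + €3 = €42.

42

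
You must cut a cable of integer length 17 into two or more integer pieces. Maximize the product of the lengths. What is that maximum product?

Define f[k] = max over 1≤i<k of i · max(k−i, f[k−i]); the inner max lets the remainder stay uncut if that's better.
f[2] = 1×max(1,0) = 1×1 = 1
f[3] = 1×max(2,1) = 1×2 = 2
f[4] = 2×max(2,1) = 2×2 = 4
f[5] = 2×max(3,2) = 2×3 = 6
f[6] = 3×max(3,2) = 3×3 = 9
f[7] = 2×max(5,6) = 2×6 = 12
f[8] = 2×max(6,9) = 2×9 = 18
f[9] = 3×max(6,9) = 3×9 = 27
f[10] = 2×max(8,18) = 2×18 = 36
f[11] = 2×max(9,27) = 2×27 = 54
f[12] = 3×max(9,27) = 3×27 = 81
f[13] = 2×max(11,54) = 2×54 = 108
f[14] = 2×max(12,81) = 2×81 = 162
f[15] = 3×max(12,81) = 3×81 = 243
f[16] = 2×max(14,162) = 2×162 = 324
f[17] = 2×max(15,243) = 2×243 = 486
One optimal split: 3 + 3 + 3 + 3 + 3 + 2; product 3×3×3×3×3×2 = 486.

486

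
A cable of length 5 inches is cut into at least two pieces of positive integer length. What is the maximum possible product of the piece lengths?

Let m[k] be the best product for length k (with at least one cut). For each first piece i, the rest contributes max(k−i, m[k−i]).
m[2] = 1×max(1,0) = 1×1 = 1
m[3] = max(1×2, 2×1) = 2
m[4] = max(1×3, 2×2, 3×1) = 4
m[5] = max(1×4, 2×3, 3×2, 4×1) = 6
One optimal split: 3 + 2; product 3×2 = 6.

6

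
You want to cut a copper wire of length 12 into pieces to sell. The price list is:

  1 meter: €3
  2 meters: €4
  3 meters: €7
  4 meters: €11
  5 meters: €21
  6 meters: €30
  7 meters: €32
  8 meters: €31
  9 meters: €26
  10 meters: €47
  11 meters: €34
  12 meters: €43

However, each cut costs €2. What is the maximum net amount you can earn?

Build net[k] bottom-up: net[k] = max over allowed piece i of (p[i] + net[k−i]) − 2 per cut.
net[1] = 3
net[2] = 4  (first piece 1, then net[1]=3)
net[3] = 7
net[4] = 11
net[5] = 21
net[6] = 30
net[7] = 32
net[8] = 33  (first piece 1, then net[7]=32)
net[9] = 35  (first piece 3, then net[6]=30)
net[10] = 47
net[11] = 49  (first piece 5, then net[6]=30)
net[12] = 58  (first piece 6, then net[6]=30)
One optimal plan: pieces 6 + 6 (1 cut) → €60 − €2 = €58.

58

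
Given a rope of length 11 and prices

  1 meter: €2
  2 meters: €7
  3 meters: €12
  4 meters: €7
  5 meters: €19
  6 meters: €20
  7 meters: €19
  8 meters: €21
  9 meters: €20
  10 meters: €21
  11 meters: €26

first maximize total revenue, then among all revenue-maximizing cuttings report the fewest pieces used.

3

Consider every possible first cut. r[k] is the best of p[i]+r[k−i] over all sellable i≤k.
r[1] = 2
r[2] = max(2+2, 7+0) = 7
r[3] = max(2+7, 7+2, 12+0) = 12
r[4] = max(2+12, 7+7, 12+2, 7+0) = 14
r[5] = max(2+14, 7+12, 12+7, 7+2, 19+0) = 19
r[6] = max(2+19, 7+14, 12+12, 7+7, 19+2, 20+0) = 24
r[7] = max(2+24, 7+19, 12+14, …, 20+2, 19+0) = 26
r[8] = max(2+26, 7+24, 12+19, …, 19+2, 21+0) = 31
r[9] = max(2+31, 7+26, 12+24, …, 21+2, 20+0) = 36
r[10] = max(2+36, 7+31, 12+26, …, 20+2, 21+0) = 38
r[11] = max(2+38, 7+36, 12+31, …, 21+2, 26+0) = 43
Maximum revenue is €43.
Now minimize piece count subject to staying optimal: for each k, pieces[k] = 1 + min over i with p[i]+r[k−i]=r[k] of pieces[k−i].
pieces[8] = 2
pieces[9] = 3
pieces[10] = 2
pieces[11] = 3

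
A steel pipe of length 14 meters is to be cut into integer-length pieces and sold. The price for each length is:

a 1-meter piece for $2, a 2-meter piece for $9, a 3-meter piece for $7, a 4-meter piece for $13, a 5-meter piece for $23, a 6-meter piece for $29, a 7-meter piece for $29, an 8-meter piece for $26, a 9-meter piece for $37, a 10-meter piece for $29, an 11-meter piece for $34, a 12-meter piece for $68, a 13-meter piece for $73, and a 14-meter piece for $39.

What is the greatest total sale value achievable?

77

Consider every possible first cut. R[k] is the best of p[i]+R[k−i] over all sellable i≤k.
R[1] = 2
R[2] = max(2+2, 9+0) = 9
R[3] = max(2+9, 9+2, 7+0) = 11
R[4] = max(2+11, 9+9, 7+2, 13+0) = 18
R[5] = max(2+18, 9+11, 7+9, 13+2, 23+0) = 23
R[6] = max(2+23, 9+18, 7+11, 13+9, 23+2, 29+0) = 29
R[7] = max(2+29, 9+23, 7+18, …, 29+2, 29+0) = 32
R[8] = max(2+32, 9+29, 7+23, …, 29+2, 26+0) = 38
R[9] = max(2+38, 9+32, 7+29, …, 26+2, 37+0) = 41
R[10] = max(2+41, 9+38, 7+32, …, 37+2, 29+0) = 47
R[11] = max(2+47, 9+41, 7+38, …, 29+2, 34+0) = 52
R[12] = max(2+52, 9+47, 7+41, …, 34+2, 68+0) = 68
R[13] = max(2+68, 9+52, 7+47, …, 68+2, 73+0) = 73
R[14] = max(2+73, 9+68, 7+52, …, 73+2, 39+0) = 77
One optimal cutting: 12 + 2 → $68 + $9 = $77.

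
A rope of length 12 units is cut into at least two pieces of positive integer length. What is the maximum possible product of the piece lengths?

81

Let f[k] be the best product for length k (with at least one cut). For each first piece i, the rest contributes max(k−i, f[k−i]).
f[2] = 1·max(1,0) = 1·1 = 1
f[3] = 1·max(2,1) = 1·2 = 2
f[4] = 2·max(2,1) = 2·2 = 4
f[5] = 2·max(3,2) = 2·3 = 6
f[6] = 3·max(3,2) = 3·3 = 9
f[7] = 2·max(5,6) = 2·6 = 12
f[8] = 2·max(6,9) = 2·9 = 18
f[9] = 3·max(6,9) = 3·9 = 27
f[10] = 2·max(8,18) = 2·18 = 36
f[11] = 2·max(9,27) = 2·27 = 54
f[12] = 3·max(9,27) = 3·27 = 81
One optimal split: 3 + 3 + 3 + 3; product 3·3·3·3 = 81.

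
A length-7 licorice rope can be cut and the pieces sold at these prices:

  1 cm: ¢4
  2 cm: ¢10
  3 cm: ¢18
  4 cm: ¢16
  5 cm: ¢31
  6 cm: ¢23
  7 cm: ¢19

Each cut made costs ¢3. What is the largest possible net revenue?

Consider every possible first cut. v[k] is the best of p[i]+v[k−i] over all sellable i≤k, charging 3 whenever i<k.
v[1] = 4
v[2] = max(4+4-3, 10+0) = 10
v[3] = max(4+10-3, 10+4-3, 18+0) = 18
v[4] = max(4+18-3, 10+10-3, 18+4-3, 16+0) = 19
v[5] = max(4+19-3, 10+18-3, 18+10-3, 16+4-3, 31+0) = 31
v[6] = max(4+31-3, 10+19-3, 18+18-3, 16+10-3, 31+4-3, 23+0) = 33
v[7] = max(4+33-3, 10+31-3, 18+19-3, …, 23+4-3, 19+0) = 38
One optimal plan: pieces 5 + 2 (1 cut) → ¢41 − ¢3 = ¢38.

38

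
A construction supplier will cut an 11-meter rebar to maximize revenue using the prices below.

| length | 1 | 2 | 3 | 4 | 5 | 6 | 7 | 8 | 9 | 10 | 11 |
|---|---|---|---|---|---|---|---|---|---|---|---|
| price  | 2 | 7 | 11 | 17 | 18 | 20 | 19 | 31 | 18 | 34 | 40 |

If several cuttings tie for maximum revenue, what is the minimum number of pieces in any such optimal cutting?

3

Consider every possible first cut. r[k] is the best of p[i]+r[k−i] over all sellable i≤k.
r[1] = 2
r[2] = max(2+2, 7+0) = 7
r[3] = max(2+7, 7+2, 11+0) = 11
r[4] = max(2+11, 7+7, 11+2, 17+0) = 17
r[5] = max(2+17, 7+11, 11+7, 17+2, 18+0) = 19
r[6] = max(2+19, 7+17, 11+11, 17+7, 18+2, 20+0) = 24
r[7] = max(2+24, 7+19, 11+17, …, 20+2, 19+0) = 28
r[8] = max(2+28, 7+24, 11+19, …, 19+2, 31+0) = 34
r[9] = max(2+34, 7+28, 11+24, …, 31+2, 18+0) = 36
r[10] = max(2+36, 7+34, 11+28, …, 18+2, 34+0) = 41
r[11] = max(2+41, 7+36, 11+34, …, 34+2, 40+0) = 45
Maximum revenue is ₹45.
Now minimize piece count subject to staying optimal: for each k, pieces[k] = 1 + min over i with p[i]+r[k−i]=r[k] of pieces[k−i].
pieces[8] = 2
pieces[9] = 3
pieces[10] = 3
pieces[11] = 3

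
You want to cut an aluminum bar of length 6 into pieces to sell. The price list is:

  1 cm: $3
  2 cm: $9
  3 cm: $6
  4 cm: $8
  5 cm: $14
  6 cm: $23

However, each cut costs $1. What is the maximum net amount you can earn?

25

Consider every possible first cut. net[k] is the best of p[i]+net[k−i] over all sellable i≤k, charging 1 whenever i<k.
net[1] = 3
net[2] = max(3+3-1, 9+0) = 9
net[3] = max(3+9-1, 9+3-1, 6+0) = 11
net[4] = max(3+11-1, 9+9-1, 6+3-1, 8+0) = 17
net[5] = max(3+17-1, 9+11-1, 6+9-1, 8+3-1, 14+0) = 19
net[6] = max(3+19-1, 9+17-1, 6+11-1, 8+9-1, 14+3-1, 23+0) = 25
One optimal plan: pieces 2 + 2 + 2 (2 cuts) → $27 − $2 = $25.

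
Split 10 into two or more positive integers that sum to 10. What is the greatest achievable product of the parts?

Define P[k] = max over 1≤i<k of i · max(k−i, P[k−i]); the inner max lets the remainder stay uncut if that's better.
Small cases: P[2]=1, P[3]=2.
P[4] = 2×max(2,1) = 2×2 = 4
P[5] = 2×max(3,2) = 2×3 = 6
P[6] = 3×max(3,2) = 3×3 = 9
P[7] = 2×max(5,6) = 2×6 = 12
P[8] = 2×max(6,9) = 2×9 = 18
P[9] = 3×max(6,9) = 3×9 = 27
P[10] = 2×max(8,18) = 2×18 = 36
One optimal split: 3 + 3 + 2 + 2; product 3×3×2×2 = 36.

36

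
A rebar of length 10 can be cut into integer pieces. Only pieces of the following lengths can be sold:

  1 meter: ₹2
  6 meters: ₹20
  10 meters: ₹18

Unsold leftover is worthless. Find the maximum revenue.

28

Let f[k] be the best obtainable value from length k. For each k, try every first piece i and keep the best of price[i] + f[k−i].
f[1] = 2
f[2] = 4  (first piece 1, then f[1]=2)
f[3] = 6  (first piece 1, then f[2]=4)
f[4] = 8  (first piece 1, then f[3]=6)
f[5] = 10  (first piece 1, then f[4]=8)
f[6] = 20
f[7] = 22  (first piece 1, then f[6]=20)
f[8] = 24  (first piece 1, then f[7]=22)
f[9] = 26  (first piece 1, then f[8]=24)
f[10] = 28  (first piece 1, then f[9]=26)
One optimal cutting: 6 + 1 + 1 + 1 + 1 → ₹28.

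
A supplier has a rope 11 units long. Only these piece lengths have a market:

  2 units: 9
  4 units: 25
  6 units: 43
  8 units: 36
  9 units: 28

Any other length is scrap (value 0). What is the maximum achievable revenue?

68

Build best[k] bottom-up: best[k] = max over allowed piece i of (p[i] + best[k−i]).
best[1] = 0
best[2] = 9
best[3] = 9
best[4] = 25
best[5] = 25
best[6] = 43
best[7] = 43
best[8] = 52  (first piece 2, then best[6]=43)
best[9] = 52
best[10] = 68  (first piece 4, then best[6]=43)
best[11] = 68
One optimal cutting: pieces 6 + 4 with 1 unit of scrap → 68.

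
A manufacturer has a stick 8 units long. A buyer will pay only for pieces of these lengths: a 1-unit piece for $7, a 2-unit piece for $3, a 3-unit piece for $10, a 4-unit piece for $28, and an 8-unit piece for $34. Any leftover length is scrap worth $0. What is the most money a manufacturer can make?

56

Build r[k] bottom-up: r[k] = max over allowed piece i of (p[i] + r[k−i]).
r[1] = 7
r[2] = 14  (first piece 1, then r[1]=7)
r[3] = 21  (first piece 1, then r[2]=14)
r[4] = 28  (first piece 1, then r[3]=21)
r[5] = 35  (first piece 1, then r[4]=28)
r[6] = 42  (first piece 1, then r[5]=35)
r[7] = 49  (first piece 1, then r[6]=42)
r[8] = 56  (first piece 1, then r[7]=49)
One optimal cutting: 1 + 1 + 1 + 1 + 1 + 1 + 1 + 1 → $56.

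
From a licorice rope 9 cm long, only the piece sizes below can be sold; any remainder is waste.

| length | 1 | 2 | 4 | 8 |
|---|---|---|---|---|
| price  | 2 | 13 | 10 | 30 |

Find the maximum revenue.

Let best[k] be the best obtainable value from length k. For each k, try every first piece i and keep the best of price[i] + best[k−i].
best[1] = 2
best[2] = max(2+2, 13+0) = 13
best[3] = max(2+13, 13+2) = 15
best[4] = max(2+15, 13+13, 10+0) = 26
best[5] = max(2+26, 13+15, 10+2) = 28
best[6] = max(2+28, 13+26, 10+13) = 39
best[7] = max(2+39, 13+28, 10+15) = 41
best[8] = max(2+41, 13+39, 10+26, 30+0) = 52
best[9] = max(2+52, 13+41, 10+28, 30+2) = 54
One optimal cutting: 2 + 2 + 2 + 2 + 1 → ¢54.

54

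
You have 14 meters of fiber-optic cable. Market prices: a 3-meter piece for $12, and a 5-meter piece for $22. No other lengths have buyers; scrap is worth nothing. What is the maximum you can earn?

Let best[k] be the best obtainable value from length k. For each k, try every first piece i and keep the best of price[i] + best[k−i].
best[1] = 0
best[2] = 0
best[3] = 12
best[4] = 12
best[5] = max(12+0, 22+0) = 22
best[6] = max(12+12, 22+0) = 24
best[7] = max(12+12, 22+0) = 24
best[8] = max(12+22, 22+12) = 34
best[9] = max(12+24, 22+12) = 36
best[10] = max(12+24, 22+22) = 44
best[11] = max(12+34, 22+24) = 46
best[12] = max(12+36, 22+24) = 48
best[13] = max(12+44, 22+34) = 56
best[14] = max(12+46, 22+36) = 58
One optimal cutting: 5 + 3 + 3 + 3 → $58.

58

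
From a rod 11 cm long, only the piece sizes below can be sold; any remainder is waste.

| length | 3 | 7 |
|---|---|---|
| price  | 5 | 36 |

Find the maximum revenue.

Consider every possible first cut. r[k] is the best of p[i]+r[k−i] over all sellable i≤k.
r[1] = 0
r[2] = 0
r[3] = 5
r[4] = 5
r[5] = 5
r[6] = 10  (first piece 3, then r[3]=5)
r[7] = max(5+5, 36+0) = 36
r[8] = max(5+5, 36+0) = 36
r[9] = max(5+10, 36+0) = 36
r[10] = max(5+36, 36+5) = 41
r[11] = max(5+36, 36+5) = 41
One optimal cutting: pieces 7 + 3 with 1 cm of scrap → €41.

41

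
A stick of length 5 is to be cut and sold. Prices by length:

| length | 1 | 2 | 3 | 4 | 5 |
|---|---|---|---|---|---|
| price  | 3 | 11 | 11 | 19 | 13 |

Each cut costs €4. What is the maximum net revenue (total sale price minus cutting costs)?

18

Let r[k] be the best obtainable value from length k. For each k, try every first piece i and keep the best of price[i] + r[k−i] minus the 4 cut fee when i<k.
r[1] = 3
r[2] = 11
r[3] = 11
r[4] = 19
r[5] = 18  (first piece 1, then r[4]=19)
One optimal plan: pieces 4 + 1 (1 cut) → €22 − €4 = €18.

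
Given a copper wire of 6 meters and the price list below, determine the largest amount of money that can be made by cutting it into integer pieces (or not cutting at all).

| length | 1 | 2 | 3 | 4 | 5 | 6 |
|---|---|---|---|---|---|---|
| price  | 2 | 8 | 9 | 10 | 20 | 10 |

Consider every possible first cut. v[k] is the best of p[i]+v[k−i] over all sellable i≤k.
v[1] = 2
v[2] = max(2+2, 8+0) = 8
v[3] = max(2+8, 8+2, 9+0) = 10
v[4] = max(2+10, 8+8, 9+2, 10+0) = 16
v[5] = max(2+16, 8+10, 9+8, 10+2, 20+0) = 20
v[6] = max(2+20, 8+16, 9+10, 10+8, 20+2, 10+0) = 24
One optimal cutting: 2 + 2 + 2 → €8 + €8 + €8 = €24.

24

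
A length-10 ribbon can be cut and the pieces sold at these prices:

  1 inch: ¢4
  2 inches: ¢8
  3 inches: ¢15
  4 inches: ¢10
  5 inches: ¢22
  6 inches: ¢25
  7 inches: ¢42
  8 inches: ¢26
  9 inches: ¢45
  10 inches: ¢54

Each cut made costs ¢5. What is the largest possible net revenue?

Build v[k] bottom-up: v[k] = max over allowed piece i of (p[i] + v[k−i]) − 5 per cut.
v[1] = 4
v[2] = max(4+4-5, 8+0) = 8
v[3] = max(4+8-5, 8+4-5, 15+0) = 15
v[4] = max(4+15-5, 8+8-5, 15+4-5, 10+0) = 14
v[5] = max(4+14-5, 8+15-5, 15+8-5, 10+4-5, 22+0) = 22
v[6] = max(4+22-5, 8+14-5, 15+15-5, 10+8-5, 22+4-5, 25+0) = 25
v[7] = max(4+25-5, 8+22-5, 15+14-5, …, 25+4-5, 42+0) = 42
v[8] = max(4+42-5, 8+25-5, 15+22-5, …, 42+4-5, 26+0) = 41
v[9] = max(4+41-5, 8+42-5, 15+25-5, …, 26+4-5, 45+0) = 45
v[10] = max(4+45-5, 8+41-5, 15+42-5, …, 45+4-5, 54+0) = 54
Best is to make no cuts and sell whole for ¢54.

54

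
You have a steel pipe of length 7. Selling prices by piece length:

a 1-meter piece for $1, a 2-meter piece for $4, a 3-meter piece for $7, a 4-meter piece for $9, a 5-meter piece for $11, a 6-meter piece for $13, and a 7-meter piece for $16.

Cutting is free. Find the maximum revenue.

16

Build v[k] bottom-up: v[k] = max over allowed piece i of (p[i] + v[k−i]).
v[1] = 1
v[2] = max(1+1, 4+0) = 4
v[3] = max(1+4, 4+1, 7+0) = 7
v[4] = max(1+7, 4+4, 7+1, 9+0) = 9
v[5] = max(1+9, 4+7, 7+4, 9+1, 11+0) = 11
v[6] = max(1+11, 4+9, 7+7, 9+4, 11+1, 13+0) = 14
v[7] = max(1+14, 4+11, 7+9, …, 13+1, 16+0) = 16
One optimal cutting: 4 + 3 → $9 + $7 = $16.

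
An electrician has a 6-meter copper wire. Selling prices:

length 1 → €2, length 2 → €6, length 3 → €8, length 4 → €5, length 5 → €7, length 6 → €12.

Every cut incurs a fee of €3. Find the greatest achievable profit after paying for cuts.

Consider every possible first cut. net[k] is the best of p[i]+net[k−i] over all sellable i≤k, charging 3 whenever i<k.
net[1] = 2
net[2] = max(2+2-3, 6+0) = 6
net[3] = max(2+6-3, 6+2-3, 8+0) = 8
net[4] = max(2+8-3, 6+6-3, 8+2-3, 5+0) = 9
net[5] = max(2+9-3, 6+8-3, 8+6-3, 5+2-3, 7+0) = 11
net[6] = max(2+11-3, 6+9-3, 8+8-3, 5+6-3, 7+2-3, 12+0) = 13
One optimal plan: pieces 3 + 3 (1 cut) → €16 − €3 = €13.

13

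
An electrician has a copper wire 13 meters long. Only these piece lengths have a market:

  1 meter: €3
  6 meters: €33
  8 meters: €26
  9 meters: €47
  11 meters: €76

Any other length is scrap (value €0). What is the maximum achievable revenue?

Let r[k] be the best obtainable value from length k. For each k, try every first piece i and keep the best of price[i] + r[k−i].
r[1] = 3
r[2] = 6  (first piece 1, then r[1]=3)
r[3] = 9  (first piece 1, then r[2]=6)
r[4] = 12  (first piece 1, then r[3]=9)
r[5] = 15  (first piece 1, then r[4]=12)
r[6] = 33
r[7] = 36  (first piece 1, then r[6]=33)
r[8] = 39  (first piece 1, then r[7]=36)
r[9] = 47
r[10] = 50  (first piece 1, then r[9]=47)
r[11] = 76
r[12] = 79  (first piece 1, then r[11]=76)
r[13] = 82  (first piece 1, then r[12]=79)
One optimal cutting: 11 + 1 + 1 → €82.

82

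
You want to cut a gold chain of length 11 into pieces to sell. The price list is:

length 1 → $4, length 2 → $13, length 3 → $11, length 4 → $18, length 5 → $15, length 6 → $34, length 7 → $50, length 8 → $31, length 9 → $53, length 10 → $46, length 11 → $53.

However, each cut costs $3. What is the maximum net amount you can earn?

Build r[k] bottom-up: r[k] = max over allowed piece i of (p[i] + r[k−i]) − 3 per cut.
r[1] = 4
r[2] = 13
r[3] = 14  (first piece 1, then r[2]=13)
r[4] = 23  (first piece 2, then r[2]=13)
r[5] = 24  (first piece 1, then r[4]=23)
r[6] = 34
r[7] = 50
r[8] = 51  (first piece 1, then r[7]=50)
r[9] = 60  (first piece 2, then r[7]=50)
r[10] = 61  (first piece 1, then r[9]=60)
r[11] = 70  (first piece 2, then r[9]=60)
One optimal plan: pieces 7 + 2 + 2 (2 cuts) → $76 − $6 = $70.

70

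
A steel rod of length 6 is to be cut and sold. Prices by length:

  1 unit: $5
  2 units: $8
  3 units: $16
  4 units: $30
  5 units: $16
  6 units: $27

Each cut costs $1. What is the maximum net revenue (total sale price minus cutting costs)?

Build net[k] bottom-up: net[k] = max over allowed piece i of (p[i] + net[k−i]) − 1 per cut.
net[1] = 5
net[2] = 9  (first piece 1, then net[1]=5)
net[3] = 16
net[4] = 30
net[5] = 34  (first piece 1, then net[4]=30)
net[6] = 38  (first piece 1, then net[5]=34)
One optimal plan: pieces 4 + 1 + 1 (2 cuts) → $40 − $2 = $38.

38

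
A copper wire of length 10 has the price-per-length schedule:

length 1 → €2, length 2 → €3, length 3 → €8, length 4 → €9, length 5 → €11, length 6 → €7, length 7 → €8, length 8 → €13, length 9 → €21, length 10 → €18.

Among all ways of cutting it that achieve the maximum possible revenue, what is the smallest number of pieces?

Consider every possible first cut. r[k] is the best of p[i]+r[k−i] over all sellable i≤k.
r[1] = 2
r[2] = 4  (first piece 1, then r[1]=2)
r[3] = 8
r[4] = 10  (first piece 1, then r[3]=8)
r[5] = 12  (first piece 1, then r[4]=10)
r[6] = 16  (first piece 3, then r[3]=8)
r[7] = 18  (first piece 1, then r[6]=16)
r[8] = 20  (first piece 1, then r[7]=18)
r[9] = 24  (first piece 3, then r[6]=16)
r[10] = 26  (first piece 1, then r[9]=24)
Maximum revenue is €26.
Now minimize piece count subject to staying optimal: for each k, pieces[k] = 1 + min over i with p[i]+r[k−i]=r[k] of pieces[k−i].
pieces[7] = 3
pieces[8] = 4
pieces[9] = 3
pieces[10] = 4

4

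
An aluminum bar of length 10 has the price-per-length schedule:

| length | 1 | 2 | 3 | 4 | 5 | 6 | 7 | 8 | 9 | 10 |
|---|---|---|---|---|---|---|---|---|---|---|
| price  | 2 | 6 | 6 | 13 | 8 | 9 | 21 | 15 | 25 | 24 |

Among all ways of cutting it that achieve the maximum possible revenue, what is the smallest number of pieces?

Consider every possible first cut. r[k] is the best of p[i]+r[k−i] over all sellable i≤k.
r[1] = 2
r[2] = 6
r[3] = 8  (first piece 1, then r[2]=6)
r[4] = 13
r[5] = 15  (first piece 1, then r[4]=13)
r[6] = 19  (first piece 2, then r[4]=13)
r[7] = 21  (first piece 1, then r[6]=19)
r[8] = 26  (first piece 4, then r[4]=13)
r[9] = 28  (first piece 1, then r[8]=26)
r[10] = 32  (first piece 2, then r[8]=26)
Maximum revenue is $32.
Now minimize piece count subject to staying optimal: for each k, pieces[k] = 1 + min over i with p[i]+r[k−i]=r[k] of pieces[k−i].
pieces[7] = 1
pieces[8] = 2
pieces[9] = 3
pieces[10] = 3

3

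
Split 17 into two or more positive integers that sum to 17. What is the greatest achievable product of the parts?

486

Define prod[k] = max over 1≤i<k of i · max(k−i, prod[k−i]); the inner max lets the remainder stay uncut if that's better.
Small cases: prod[2]=1, prod[3]=2, prod[4]=4, prod[5]=6, prod[6]=9, prod[7]=12, prod[8]=18, prod[9]=27, prod[10]=36.
prod[11] = max(1·36, 2·27, 3·18, …, 9·2, 10·1) = 54
prod[12] = max(1·54, 2·36, 3·27, …, 10·2, 11·1) = 81
prod[13] = max(1·81, 2·54, 3·36, …, 11·2, 12·1) = 108
prod[14] = max(1·108, 2·81, 3·54, …, 12·2, 13·1) = 162
prod[15] = max(1·162, 2·108, 3·81, …, 13·2, 14·1) = 243
prod[16] = max(1·243, 2·162, 3·108, …, 14·2, 15·1) = 324
prod[17] = max(1·324, 2·243, 3·162, …, 15·2, 16·1) = 486
One optimal split: 3 + 3 + 3 + 3 + 3 + 2; product 3·3·3·3·3·2 = 486.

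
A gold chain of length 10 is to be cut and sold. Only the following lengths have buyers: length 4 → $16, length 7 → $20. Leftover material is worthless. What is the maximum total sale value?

Let r[k] be the best obtainable value from length k. For each k, try every first piece i and keep the best of price[i] + r[k−i].
r[1] = 0
r[2] = 0
r[3] = 0
r[4] = 16
r[5] = 16
r[6] = 16
r[7] = max(16+0, 20+0) = 20
r[8] = max(16+16, 20+0) = 32
r[9] = max(16+16, 20+0) = 32
r[10] = max(16+16, 20+0) = 32
One optimal cutting: pieces 4 + 4 with 2 inches of scrap → $32.

32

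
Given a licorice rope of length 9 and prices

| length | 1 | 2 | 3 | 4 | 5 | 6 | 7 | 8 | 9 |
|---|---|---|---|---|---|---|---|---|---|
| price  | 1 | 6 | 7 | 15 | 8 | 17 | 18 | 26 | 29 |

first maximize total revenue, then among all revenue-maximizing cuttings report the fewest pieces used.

Build r[k] bottom-up: r[k] = max over allowed piece i of (p[i] + r[k−i]).
r[1] = 1
r[2] = max(1+1, 6+0) = 6
r[3] = max(1+6, 6+1, 7+0) = 7
r[4] = max(1+7, 6+6, 7+1, 15+0) = 15
r[5] = max(1+15, 6+7, 7+6, 15+1, 8+0) = 16
r[6] = max(1+16, 6+15, 7+7, 15+6, 8+1, 17+0) = 21
r[7] = max(1+21, 6+16, 7+15, …, 17+1, 18+0) = 22
r[8] = max(1+22, 6+21, 7+16, …, 18+1, 26+0) = 30
r[9] = max(1+30, 6+22, 7+21, …, 26+1, 29+0) = 31
Maximum revenue is ¢31.
Now minimize piece count subject to staying optimal: for each k, pieces[k] = 1 + min over i with p[i]+r[k−i]=r[k] of pieces[k−i].
pieces[6] = 2
pieces[7] = 2
pieces[8] = 2
pieces[9] = 3

3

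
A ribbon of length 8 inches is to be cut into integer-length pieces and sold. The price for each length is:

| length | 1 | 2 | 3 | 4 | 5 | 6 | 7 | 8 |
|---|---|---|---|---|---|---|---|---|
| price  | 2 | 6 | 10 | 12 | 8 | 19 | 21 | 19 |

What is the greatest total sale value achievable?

26

Build R[k] bottom-up: R[k] = max over allowed piece i of (p[i] + R[k−i]).
R[1] = 2
R[2] = 6
R[3] = 10
R[4] = 12  (first piece 1, then R[3]=10)
R[5] = 16  (first piece 2, then R[3]=10)
R[6] = 20  (first piece 3, then R[3]=10)
R[7] = 22  (first piece 1, then R[6]=20)
R[8] = 26  (first piece 2, then R[6]=20)
One optimal cutting: 3 + 3 + 2 → ¢10 + ¢10 + ¢6 = ¢26.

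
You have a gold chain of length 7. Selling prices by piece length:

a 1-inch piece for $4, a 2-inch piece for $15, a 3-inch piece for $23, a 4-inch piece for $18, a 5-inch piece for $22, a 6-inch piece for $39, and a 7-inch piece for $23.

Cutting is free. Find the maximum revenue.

53

Consider every possible first cut. R[k] is the best of p[i]+R[k−i] over all sellable i≤k.
R[1] = 4
R[2] = max(4+4, 15+0) = 15
R[3] = max(4+15, 15+4, 23+0) = 23
R[4] = max(4+23, 15+15, 23+4, 18+0) = 30
R[5] = max(4+30, 15+23, 23+15, 18+4, 22+0) = 38
R[6] = max(4+38, 15+30, 23+23, 18+15, 22+4, 39+0) = 46
R[7] = max(4+46, 15+38, 23+30, …, 39+4, 23+0) = 53
One optimal cutting: 3 + 2 + 2 → $23 + $15 + $15 = $53.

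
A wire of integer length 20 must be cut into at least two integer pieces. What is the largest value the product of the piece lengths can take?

Let prod[k] be the best product for length k (with at least one cut). For each first piece i, the rest contributes max(k−i, prod[k−i]).
prod[2] = 1×max(1,0) = 1×1 = 1
prod[3] = max(1×2, 2×1) = 2
prod[4] = max(1×3, 2×2, 3×1) = 4
prod[5] = max(1×4, 2×3, 3×2, 4×1) = 6
prod[6] = max(1×6, 2×4, 3×3, 4×2, 5×1) = 9
prod[7] = max(1×9, 2×6, 3×4, 4×3, 5×2, 6×1) = 12
prod[8] = max(1×12, 2×9, 3×6, …, 6×2, 7×1) = 18
prod[9] = max(1×18, 2×12, 3×9, …, 7×2, 8×1) = 27
prod[10] = max(1×27, 2×18, 3×12, …, 8×2, 9×1) = 36
prod[11] = max(1×36, 2×27, 3×18, …, 9×2, 10×1) = 54
prod[12] = max(1×54, 2×36, 3×27, …, 10×2, 11×1) = 81
prod[13] = max(1×81, 2×54, 3×36, …, 11×2, 12×1) = 108
prod[14] = max(1×108, 2×81, 3×54, …, 12×2, 13×1) = 162
prod[15] = max(1×162, 2×108, 3×81, …, 13×2, 14×1) = 243
prod[16] = max(1×243, 2×162, 3×108, …, 14×2, 15×1) = 324
prod[17] = max(1×324, 2×243, 3×162, …, 15×2, 16×1) = 486
prod[18] = max(1×486, 2×324, 3×243, …, 16×2, 17×1) = 729
prod[19] = max(1×729, 2×486, 3×324, …, 17×2, 18×1) = 972
prod[20] = max(1×972, 2×729, 3×486, …, 18×2, 19×1) = 1458
One optimal split: 3 + 3 + 3 + 3 + 3 + 3 + 2; product 3×3×3×3×3×3×2 = 1458.

1458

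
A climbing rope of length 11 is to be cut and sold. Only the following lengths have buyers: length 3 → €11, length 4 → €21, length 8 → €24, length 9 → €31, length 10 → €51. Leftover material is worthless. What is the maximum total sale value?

Let f[k] be the best obtainable value from length k. For each k, try every first piece i and keep the best of price[i] + f[k−i].
f[1] = 0
f[2] = 0
f[3] = 11
f[4] = max(11+0, 21+0) = 21
f[5] = max(11+0, 21+0) = 21
f[6] = max(11+11, 21+0) = 22
f[7] = max(11+21, 21+11) = 32
f[8] = max(11+21, 21+21, 24+0) = 42
f[9] = max(11+22, 21+21, 24+0, 31+0) = 42
f[10] = max(11+32, 21+22, 24+0, 31+0, 51+0) = 51
f[11] = max(11+42, 21+32, 24+11, 31+0, 51+0) = 53
One optimal cutting: 4 + 4 + 3 → €53.

53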